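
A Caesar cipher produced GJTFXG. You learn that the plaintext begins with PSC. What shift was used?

17

From the crib: G(6)−P(15)=-9≡17, so the shift is 17.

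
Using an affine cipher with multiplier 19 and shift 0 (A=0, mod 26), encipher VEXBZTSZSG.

V(21): 19·21+0=399≡9 → J
E(4): 19·4+0=76≡24 → Y
X(23): 19·23+0=437≡21 → V
B(1): 19·1+0=19 → T
Z(25): 19·25+0=475≡7 → H
T(19): 19·19+0=361≡23 → X
S(18): 19·18+0=342≡4 → E
Z(25): 19·25+0=475≡7 → H
S(18): 19·18+0=342≡4 → E
G(6): 19·6+0=114≡10 → K

JYVTHXEHEK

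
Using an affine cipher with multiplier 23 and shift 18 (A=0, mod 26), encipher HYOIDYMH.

H(7): 23·7+18=179≡23 → X
Y(24): 23·24+18=570≡24 → Y
O(14): 23·14+18=340≡2 → C
I(8): 23·8+18=202≡20 → U
D(3): 23·3+18=87≡9 → J
Y(24): 23·24+18=570≡24 → Y
M(12): 23·12+18=294≡8 → I
H(7): 23·7+18=179≡23 → X

XYCUJYIX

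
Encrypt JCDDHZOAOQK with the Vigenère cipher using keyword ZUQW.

Repeat the key across the message: ZUQWZUQWZUQ
J(9)+Z(25): 34≡8 → I
C(2)+U(20): 22 → W
D(3)+Q(16): 19 → T
D(3)+W(22): 25 → Z
H(7)+Z(25): 32≡6 → G
Z(25)+U(20): 45≡19 → T
O(14)+Q(16): 30≡4 → E
A(0)+W(22): 22 → W
O(14)+Z(25): 39≡13 → N
Q(16)+U(20): 36≡10 → K
K(10)+Q(16): 26≡0 → A

IWTZGTEWNKA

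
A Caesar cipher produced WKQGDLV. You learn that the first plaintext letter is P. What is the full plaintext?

From the crib: W(22)−P(15)=7, so the shift is 7.
Subtract 7 from each ciphertext letter:
W(22): 22−7=15 → P
K(10): 10−7=3 → D
Q(16): 16−7=9 → J
G(6): 6−7=-1≡25 → Z
D(3): 3−7=-4≡22 → W
L(11): 11−7=4 → E
V(21): 21−7=14 → O

PDJZWEO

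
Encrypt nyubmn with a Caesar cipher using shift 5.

n(13): 13+5=18 → s
y(24): 24+5=29≡3 → d
u(20): 20+5=25 → z
b(1): 1+5=6 → g
m(12): 12+5=17 → r
n(13): 13+5=18 → s

sdzgrs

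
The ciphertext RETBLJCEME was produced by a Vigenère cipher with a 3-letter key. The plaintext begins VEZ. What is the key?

Subtract each crib letter from the matching ciphertext letter (mod 26):
R(17)−V(21)=-4≡22 → W
E(4)−E(4)=0 → A
T(19)−Z(25)=-6≡20 → U

WAU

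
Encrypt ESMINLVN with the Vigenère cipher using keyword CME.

GEQKZPXZ

Repeat the key across the message: CMECMECM
E(4)+C(2): 6 → G
S(18)+M(12): 30≡4 → E
M(12)+E(4): 16 → Q
I(8)+C(2): 10 → K
N(13)+M(12): 25 → Z
L(11)+E(4): 15 → P
V(21)+C(2): 23 → X
N(13)+M(12): 25 → Z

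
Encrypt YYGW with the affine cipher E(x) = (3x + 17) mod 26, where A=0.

LLJF

Y(24): 3·24+17=89≡11 → L
Y(24): 3·24+17=89≡11 → L
G(6): 3·6+17=35≡9 → J
W(22): 3·22+17=83≡5 → F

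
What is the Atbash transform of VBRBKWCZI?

EYIYPDXAR

V(21) → E(4)
B(1) → Y(24)
R(17) → I(8)
B(1) → Y(24)
K(10) → P(15)
W(22) → D(3)
C(2) → X(23)
Z(25) → A(0)
I(8) → R(17)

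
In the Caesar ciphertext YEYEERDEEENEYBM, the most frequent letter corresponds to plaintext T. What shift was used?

The most frequent ciphertext letter is E (appears 7 times).
E is position 4; T is position 19.
Shift = -15≡11.

11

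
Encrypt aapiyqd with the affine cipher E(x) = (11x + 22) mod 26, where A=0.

wwfgaqd

a(0): 11·0+22=22 → w
a(0): 11·0+22=22 → w
p(15): 11·15+22=187≡5 → f
i(8): 11·8+22=110≡6 → g
y(24): 11·24+22=286≡0 → a
q(16): 11·16+22=198≡16 → q
d(3): 11·3+22=55≡3 → d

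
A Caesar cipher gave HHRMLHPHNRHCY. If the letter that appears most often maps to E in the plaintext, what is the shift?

The most frequent ciphertext letter is H (appears 5 times).
H is position 7; E is position 4.
Shift = 3.

3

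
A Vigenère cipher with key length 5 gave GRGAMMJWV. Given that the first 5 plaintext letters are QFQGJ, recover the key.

Subtract each crib letter from the matching ciphertext letter (mod 26):
G(6)−Q(16)=-10≡16 → Q
R(17)−F(5)=12 → M
G(6)−Q(16)=-10≡16 → Q
A(0)−G(6)=-6≡20 → U
M(12)−J(9)=3 → D

QMQUD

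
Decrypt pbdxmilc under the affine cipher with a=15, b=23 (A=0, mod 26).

The inverse of 15 mod 26 is 7, since 15·7=105≡1. Apply D(y)=7·(y−23) mod 26:
p(15): 7·(15−23)=-56≡22 → w
b(1): 7·(1−23)=-154≡2 → c
d(3): 7·(3−23)=-140≡16 → q
x(23): 7·(23−23)=0 → a
m(12): 7·(12−23)=-77≡1 → b
i(8): 7·(8−23)=-105≡25 → z
l(11): 7·(11−23)=-84≡20 → u
c(2): 7·(2−23)=-147≡9 → j

wcqabzuj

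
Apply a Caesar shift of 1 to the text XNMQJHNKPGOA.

X(23): 23+1=24 → Y
N(13): 13+1=14 → O
M(12): 12+1=13 → N
Q(16): 16+1=17 → R
J(9): 9+1=10 → K
H(7): 7+1=8 → I
N(13): 13+1=14 → O
K(10): 10+1=11 → L
P(15): 15+1=16 → Q
G(6): 6+1=7 → H
O(14): 14+1=15 → P
A(0): 0+1=1 → B

YONRKIOLQHPB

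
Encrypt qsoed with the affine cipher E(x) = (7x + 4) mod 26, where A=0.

maygz

q(16): 7·16+4=116≡12 → m
s(18): 7·18+4=130≡0 → a
o(14): 7·14+4=102≡24 → y
e(4): 7·4+4=32≡6 → g
d(3): 7·3+4=25 → z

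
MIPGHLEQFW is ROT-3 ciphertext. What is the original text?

M(12): 12−3=9 → J
I(8): 8−3=5 → F
P(15): 15−3=12 → M
G(6): 6−3=3 → D
H(7): 7−3=4 → E
L(11): 11−3=8 → I
E(4): 4−3=1 → B
Q(16): 16−3=13 → N
F(5): 5−3=2 → C
W(22): 22−3=19 → T

JFMDEIBNCT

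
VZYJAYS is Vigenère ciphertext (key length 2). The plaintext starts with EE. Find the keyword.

RV

Subtract each crib letter from the matching ciphertext letter (mod 26):
V(21)−E(4)=17 → R
Z(25)−E(4)=21 → V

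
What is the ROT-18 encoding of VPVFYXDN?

NHNXQPVF

V(21): 21+18=39≡13 → N
P(15): 15+18=33≡7 → H
V(21): 21+18=39≡13 → N
F(5): 5+18=23 → X
Y(24): 24+18=42≡16 → Q
X(23): 23+18=41≡15 → P
D(3): 3+18=21 → V
N(13): 13+18=31≡5 → F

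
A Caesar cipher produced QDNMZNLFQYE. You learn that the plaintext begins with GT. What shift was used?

10

From the crib: Q(16)−G(6)=10, so the shift is 10.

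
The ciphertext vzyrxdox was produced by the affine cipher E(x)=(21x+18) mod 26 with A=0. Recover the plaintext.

The inverse of 21 mod 26 is 5, since 21·5=105≡1. Apply D(y)=5·(y−18) mod 26:
v(21): 5·(21−18)=15 → p
z(25): 5·(25−18)=35≡9 → j
y(24): 5·(24−18)=30≡4 → e
r(17): 5·(17−18)=-5≡21 → v
x(23): 5·(23−18)=25 → z
d(3): 5·(3−18)=-75≡3 → d
o(14): 5·(14−18)=-20≡6 → g
x(23): 5·(23−18)=25 → z

pjevzdgz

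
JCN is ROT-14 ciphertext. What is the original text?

VOZ

J(9): 9−14=-5≡21 → V
C(2): 2−14=-12≡14 → O
N(13): 13−14=-1≡25 → Z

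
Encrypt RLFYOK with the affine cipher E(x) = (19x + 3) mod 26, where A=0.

OEURJL

R(17): 19·17+3=326≡14 → O
L(11): 19·11+3=212≡4 → E
F(5): 19·5+3=98≡20 → U
Y(24): 19·24+3=459≡17 → R
O(14): 19·14+3=269≡9 → J
K(10): 19·10+3=193≡11 → L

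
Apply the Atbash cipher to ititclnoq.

i(8) → r(17)
t(19) → g(6)
i(8) → r(17)
t(19) → g(6)
c(2) → x(23)
l(11) → o(14)
n(13) → m(12)
o(14) → l(11)
q(16) → j(9)

rgrgxomlj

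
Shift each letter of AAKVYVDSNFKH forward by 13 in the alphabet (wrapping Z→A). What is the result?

A(0): 0+13=13 → N
A(0): 0+13=13 → N
K(10): 10+13=23 → X
V(21): 21+13=34≡8 → I
Y(24): 24+13=37≡11 → L
V(21): 21+13=34≡8 → I
D(3): 3+13=16 → Q
S(18): 18+13=31≡5 → F
N(13): 13+13=26≡0 → A
F(5): 5+13=18 → S
K(10): 10+13=23 → X
H(7): 7+13=20 → U

NNXILIQFASXU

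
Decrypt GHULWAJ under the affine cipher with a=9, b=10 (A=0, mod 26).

OREDKWX

The inverse of 9 mod 26 is 3, since 9·3=27≡1. Apply D(y)=3·(y−10) mod 26:
G(6): 3·(6−10)=-12≡14 → O
H(7): 3·(7−10)=-9≡17 → R
U(20): 3·(20−10)=30≡4 → E
L(11): 3·(11−10)=3 → D
W(22): 3·(22−10)=36≡10 → K
A(0): 3·(0−10)=-30≡22 → W
J(9): 3·(9−10)=-3≡23 → X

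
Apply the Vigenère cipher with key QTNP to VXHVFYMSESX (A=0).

LQUKVRZHULK

Repeat the key across the message: QTNPQTNPQTN
V(21)+Q(16): 37≡11 → L
X(23)+T(19): 42≡16 → Q
H(7)+N(13): 20 → U
V(21)+P(15): 36≡10 → K
F(5)+Q(16): 21 → V
Y(24)+T(19): 43≡17 → R
M(12)+N(13): 25 → Z
S(18)+P(15): 33≡7 → H
E(4)+Q(16): 20 → U
S(18)+T(19): 37≡11 → L
X(23)+N(13): 36≡10 → K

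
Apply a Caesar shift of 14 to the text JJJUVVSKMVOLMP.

J(9): 9+14=23 → X
J(9): 9+14=23 → X
J(9): 9+14=23 → X
U(20): 20+14=34≡8 → I
V(21): 21+14=35≡9 → J
V(21): 21+14=35≡9 → J
S(18): 18+14=32≡6 → G
K(10): 10+14=24 → Y
M(12): 12+14=26≡0 → A
V(21): 21+14=35≡9 → J
O(14): 14+14=28≡2 → C
L(11): 11+14=25 → Z
M(12): 12+14=26≡0 → A
P(15): 15+14=29≡3 → D

XXXIJJGYAJCZAD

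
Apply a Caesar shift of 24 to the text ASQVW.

YQOTU

A(0): 0+24=24 → Y
S(18): 18+24=42≡16 → Q
Q(16): 16+24=40≡14 → O
V(21): 21+24=45≡19 → T
W(22): 22+24=46≡20 → U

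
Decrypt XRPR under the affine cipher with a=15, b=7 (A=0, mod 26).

The inverse of 15 mod 26 is 7, since 15·7=105≡1. Apply D(y)=7·(y−7) mod 26:
X(23): 7·(23−7)=112≡8 → I
R(17): 7·(17−7)=70≡18 → S
P(15): 7·(15−7)=56≡4 → E
R(17): 7·(17−7)=70≡18 → S

ISES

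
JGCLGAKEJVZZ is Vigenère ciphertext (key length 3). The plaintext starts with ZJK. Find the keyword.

Subtract each crib letter from the matching ciphertext letter (mod 26):
J(9)−Z(25)=-16≡10 → K
G(6)−J(9)=-3≡23 → X
C(2)−K(10)=-8≡18 → S

KXS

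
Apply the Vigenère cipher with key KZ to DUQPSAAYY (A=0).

NTAOCZKXI

Repeat the key across the message: KZKZKZKZK
D(3)+K(10): 13 → N
U(20)+Z(25): 45≡19 → T
Q(16)+K(10): 26≡0 → A
P(15)+Z(25): 40≡14 → O
S(18)+K(10): 28≡2 → C
A(0)+Z(25): 25 → Z
A(0)+K(10): 10 → K
Y(24)+Z(25): 49≡23 → X
Y(24)+K(10): 34≡8 → I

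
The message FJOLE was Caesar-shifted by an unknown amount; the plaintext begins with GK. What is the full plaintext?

GKPMF

From the crib: F(5)−G(6)=-1≡25, so the shift is 25.
Subtract 25 from each ciphertext letter:
F(5): 5−25=-20≡6 → G
J(9): 9−25=-16≡10 → K
O(14): 14−25=-11≡15 → P
L(11): 11−25=-14≡12 → M
E(4): 4−25=-21≡5 → F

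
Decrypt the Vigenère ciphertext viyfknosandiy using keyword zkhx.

wyrildhvbdwlz

Repeat the key across the ciphertext: zkhxzkhxzkhxz
v(21)−z(25): -4≡22 → w
i(8)−k(10): -2≡24 → y
y(24)−h(7): 17 → r
f(5)−x(23): -18≡8 → i
k(10)−z(25): -15≡11 → l
n(13)−k(10): 3 → d
o(14)−h(7): 7 → h
s(18)−x(23): -5≡21 → v
a(0)−z(25): -25≡1 → b
n(13)−k(10): 3 → d
d(3)−h(7): -4≡22 → w
i(8)−x(23): -15≡11 → l
y(24)−z(25): -1≡25 → z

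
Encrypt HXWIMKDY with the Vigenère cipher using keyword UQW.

Repeat the key across the message: UQWUQWUQ
H(7)+U(20): 27≡1 → B
X(23)+Q(16): 39≡13 → N
W(22)+W(22): 44≡18 → S
I(8)+U(20): 28≡2 → C
M(12)+Q(16): 28≡2 → C
K(10)+W(22): 32≡6 → G
D(3)+U(20): 23 → X
Y(24)+Q(16): 40≡14 → O

BNSCCGXO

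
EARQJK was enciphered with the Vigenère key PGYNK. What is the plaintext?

PUTDZV

Repeat the key across the ciphertext: PGYNKP
E(4)−P(15): -11≡15 → P
A(0)−G(6): -6≡20 → U
R(17)−Y(24): -7≡19 → T
Q(16)−N(13): 3 → D
J(9)−K(10): -1≡25 → Z
K(10)−P(15): -5≡21 → V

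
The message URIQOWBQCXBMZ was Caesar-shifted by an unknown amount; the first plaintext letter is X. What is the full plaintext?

XULTRZETFAEPC

From the crib: U(20)−X(23)=-3≡23, so the shift is 23.
Subtract 23 from each ciphertext letter:
U(20): 20−23=-3≡23 → X
R(17): 17−23=-6≡20 → U
I(8): 8−23=-15≡11 → L
Q(16): 16−23=-7≡19 → T
O(14): 14−23=-9≡17 → R
W(22): 22−23=-1≡25 → Z
B(1): 1−23=-22≡4 → E
Q(16): 16−23=-7≡19 → T
C(2): 2−23=-21≡5 → F
X(23): 23−23=0 → A
B(1): 1−23=-22≡4 → E
M(12): 12−23=-11≡15 → P
Z(25): 25−23=2 → C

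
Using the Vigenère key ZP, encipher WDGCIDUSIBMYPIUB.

Repeat the key across the message: ZPZPZPZPZPZPZPZP
W(22)+Z(25): 47≡21 → V
D(3)+P(15): 18 → S
G(6)+Z(25): 31≡5 → F
C(2)+P(15): 17 → R
I(8)+Z(25): 33≡7 → H
D(3)+P(15): 18 → S
U(20)+Z(25): 45≡19 → T
S(18)+P(15): 33≡7 → H
I(8)+Z(25): 33≡7 → H
B(1)+P(15): 16 → Q
M(12)+Z(25): 37≡11 → L
Y(24)+P(15): 39≡13 → N
P(15)+Z(25): 40≡14 → O
I(8)+P(15): 23 → X
U(20)+Z(25): 45≡19 → T
B(1)+P(15): 16 → Q

VSFRHSTHHQLNOXTQ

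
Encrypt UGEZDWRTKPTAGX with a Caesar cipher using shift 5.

U(20): 20+5=25 → Z
G(6): 6+5=11 → L
E(4): 4+5=9 → J
Z(25): 25+5=30≡4 → E
D(3): 3+5=8 → I
W(22): 22+5=27≡1 → B
R(17): 17+5=22 → W
T(19): 19+5=24 → Y
K(10): 10+5=15 → P
P(15): 15+5=20 → U
T(19): 19+5=24 → Y
A(0): 0+5=5 → F
G(6): 6+5=11 → L
X(23): 23+5=28≡2 → C

ZLJEIBWYPUYFLC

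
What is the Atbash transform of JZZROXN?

QAAILCM

J(9) → Q(16)
Z(25) → A(0)
Z(25) → A(0)
R(17) → I(8)
O(14) → L(11)
X(23) → C(2)
N(13) → M(12)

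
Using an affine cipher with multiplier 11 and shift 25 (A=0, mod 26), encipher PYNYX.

P(15): 11·15+25=190≡8 → I
Y(24): 11·24+25=289≡3 → D
N(13): 11·13+25=168≡12 → M
Y(24): 11·24+25=289≡3 → D
X(23): 11·23+25=278≡18 → S

IDMDS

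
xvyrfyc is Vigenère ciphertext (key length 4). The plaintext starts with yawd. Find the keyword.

zvco

Subtract each crib letter from the matching ciphertext letter (mod 26):
x(23)−y(24)=-1≡25 → z
v(21)−a(0)=21 → v
y(24)−w(22)=2 → c
r(17)−d(3)=14 → o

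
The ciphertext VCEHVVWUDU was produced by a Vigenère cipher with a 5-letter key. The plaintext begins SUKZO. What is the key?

DIUIH

Subtract each crib letter from the matching ciphertext letter (mod 26):
V(21)−S(18)=3 → D
C(2)−U(20)=-18≡8 → I
E(4)−K(10)=-6≡20 → U
H(7)−Z(25)=-18≡8 → I
V(21)−O(14)=7 → H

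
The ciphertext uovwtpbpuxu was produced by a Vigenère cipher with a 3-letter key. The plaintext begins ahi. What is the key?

Subtract each crib letter from the matching ciphertext letter (mod 26):
u(20)−a(0)=20 → u
o(14)−h(7)=7 → h
v(21)−i(8)=13 → n

uhn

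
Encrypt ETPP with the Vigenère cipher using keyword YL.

CENA

Repeat the key across the message: YLYL
E(4)+Y(24): 28≡2 → C
T(19)+L(11): 30≡4 → E
P(15)+Y(24): 39≡13 → N
P(15)+L(11): 26≡0 → A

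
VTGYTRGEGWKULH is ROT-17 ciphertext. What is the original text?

ECPHCAPNPFTDUQ

V(21): 21−17=4 → E
T(19): 19−17=2 → C
G(6): 6−17=-11≡15 → P
Y(24): 24−17=7 → H
T(19): 19−17=2 → C
R(17): 17−17=0 → A
G(6): 6−17=-11≡15 → P
E(4): 4−17=-13≡13 → N
G(6): 6−17=-11≡15 → P
W(22): 22−17=5 → F
K(10): 10−17=-7≡19 → T
U(20): 20−17=3 → D
L(11): 11−17=-6≡20 → U
H(7): 7−17=-10≡16 → Q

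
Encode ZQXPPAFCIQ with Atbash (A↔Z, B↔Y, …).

Z(25) → A(0)
Q(16) → J(9)
X(23) → C(2)
P(15) → K(10)
P(15) → K(10)
A(0) → Z(25)
F(5) → U(20)
C(2) → X(23)
I(8) → R(17)
Q(16) → J(9)

AJCKKZUXRJ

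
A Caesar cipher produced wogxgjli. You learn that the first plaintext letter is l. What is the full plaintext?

From the crib: w(22)−l(11)=11, so the shift is 11.
Subtract 11 from each ciphertext letter:
w(22): 22−11=11 → l
o(14): 14−11=3 → d
g(6): 6−11=-5≡21 → v
x(23): 23−11=12 → m
g(6): 6−11=-5≡21 → v
j(9): 9−11=-2≡24 → y
l(11): 11−11=0 → a
i(8): 8−11=-3≡23 → x

ldvmvyax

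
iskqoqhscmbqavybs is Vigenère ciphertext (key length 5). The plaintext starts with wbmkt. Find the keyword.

mrygv

Subtract each crib letter from the matching ciphertext letter (mod 26):
i(8)−w(22)=-14≡12 → m
s(18)−b(1)=17 → r
k(10)−m(12)=-2≡24 → y
q(16)−k(10)=6 → g
o(14)−t(19)=-5≡21 → v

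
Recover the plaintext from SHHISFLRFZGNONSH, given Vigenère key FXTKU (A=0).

Repeat the key across the ciphertext: FXTKUFXTKUFXTKUF
S(18)−F(5): 13 → N
H(7)−X(23): -16≡10 → K
H(7)−T(19): -12≡14 → O
I(8)−K(10): -2≡24 → Y
S(18)−U(20): -2≡24 → Y
F(5)−F(5): 0 → A
L(11)−X(23): -12≡14 → O
R(17)−T(19): -2≡24 → Y
F(5)−K(10): -5≡21 → V
Z(25)−U(20): 5 → F
G(6)−F(5): 1 → B
N(13)−X(23): -10≡16 → Q
O(14)−T(19): -5≡21 → V
N(13)−K(10): 3 → D
S(18)−U(20): -2≡24 → Y
H(7)−F(5): 2 → C

NKOYYAOYVFBQVDYC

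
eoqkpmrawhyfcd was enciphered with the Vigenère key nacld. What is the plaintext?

Repeat the key across the ciphertext: nacldnacldnacl
e(4)−n(13): -9≡17 → r
o(14)−a(0): 14 → o
q(16)−c(2): 14 → o
k(10)−l(11): -1≡25 → z
p(15)−d(3): 12 → m
m(12)−n(13): -1≡25 → z
r(17)−a(0): 17 → r
a(0)−c(2): -2≡24 → y
w(22)−l(11): 11 → l
h(7)−d(3): 4 → e
y(24)−n(13): 11 → l
f(5)−a(0): 5 → f
c(2)−c(2): 0 → a
d(3)−l(11): -8≡18 → s

roozmzrylelfas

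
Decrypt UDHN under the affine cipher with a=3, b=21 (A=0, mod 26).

RUEG

The inverse of 3 mod 26 is 9, since 3·9=27≡1. Apply D(y)=9·(y−21) mod 26:
U(20): 9·(20−21)=-9≡17 → R
D(3): 9·(3−21)=-162≡20 → U
H(7): 9·(7−21)=-126≡4 → E
N(13): 9·(13−21)=-72≡6 → G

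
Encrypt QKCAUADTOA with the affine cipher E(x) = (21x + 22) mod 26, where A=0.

Q(16): 21·16+22=358≡20 → U
K(10): 21·10+22=232≡24 → Y
C(2): 21·2+22=64≡12 → M
A(0): 21·0+22=22 → W
U(20): 21·20+22=442≡0 → A
A(0): 21·0+22=22 → W
D(3): 21·3+22=85≡7 → H
T(19): 21·19+22=421≡5 → F
O(14): 21·14+22=316≡4 → E
A(0): 21·0+22=22 → W

UYMWAWHFEW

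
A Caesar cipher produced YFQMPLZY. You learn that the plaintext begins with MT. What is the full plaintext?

From the crib: Y(24)−M(12)=12, so the shift is 12.
Subtract 12 from each ciphertext letter:
Y(24): 24−12=12 → M
F(5): 5−12=-7≡19 → T
Q(16): 16−12=4 → E
M(12): 12−12=0 → A
P(15): 15−12=3 → D
L(11): 11−12=-1≡25 → Z
Z(25): 25−12=13 → N
Y(24): 24−12=12 → M

MTEADZNM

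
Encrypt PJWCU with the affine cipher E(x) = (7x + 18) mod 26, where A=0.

P(15): 7·15+18=123≡19 → T
J(9): 7·9+18=81≡3 → D
W(22): 7·22+18=172≡16 → Q
C(2): 7·2+18=32≡6 → G
U(20): 7·20+18=158≡2 → C

TDQGC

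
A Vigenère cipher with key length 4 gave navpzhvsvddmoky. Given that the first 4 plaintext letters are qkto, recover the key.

Subtract each crib letter from the matching ciphertext letter (mod 26):
n(13)−q(16)=-3≡23 → x
a(0)−k(10)=-10≡16 → q
v(21)−t(19)=2 → c
p(15)−o(14)=1 → b

xqcb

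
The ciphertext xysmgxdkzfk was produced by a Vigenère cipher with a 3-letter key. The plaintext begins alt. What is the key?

Subtract each crib letter from the matching ciphertext letter (mod 26):
x(23)−a(0)=23 → x
y(24)−l(11)=13 → n
s(18)−t(19)=-1≡25 → z

xnz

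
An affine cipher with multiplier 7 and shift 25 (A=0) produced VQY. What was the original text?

SVL

The inverse of 7 mod 26 is 15, since 7·15=105≡1. Apply D(y)=15·(y−25) mod 26:
V(21): 15·(21−25)=-60≡18 → S
Q(16): 15·(16−25)=-135≡21 → V
Y(24): 15·(24−25)=-15≡11 → L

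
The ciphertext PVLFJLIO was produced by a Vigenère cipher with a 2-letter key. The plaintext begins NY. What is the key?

CX

Subtract each crib letter from the matching ciphertext letter (mod 26):
P(15)−N(13)=2 → C
V(21)−Y(24)=-3≡23 → X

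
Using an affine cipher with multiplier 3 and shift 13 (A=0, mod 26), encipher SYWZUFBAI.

S(18): 3·18+13=67≡15 → P
Y(24): 3·24+13=85≡7 → H
W(22): 3·22+13=79≡1 → B
Z(25): 3·25+13=88≡10 → K
U(20): 3·20+13=73≡21 → V
F(5): 3·5+13=28≡2 → C
B(1): 3·1+13=16 → Q
A(0): 3·0+13=13 → N
I(8): 3·8+13=37≡11 → L

PHBKVCQNL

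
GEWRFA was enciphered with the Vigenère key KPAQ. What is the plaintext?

WPWBVL

Repeat the key across the ciphertext: KPAQKP
G(6)−K(10): -4≡22 → W
E(4)−P(15): -11≡15 → P
W(22)−A(0): 22 → W
R(17)−Q(16): 1 → B
F(5)−K(10): -5≡21 → V
A(0)−P(15): -15≡11 → L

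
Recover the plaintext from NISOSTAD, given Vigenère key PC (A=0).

YGDMDRLB

Repeat the key across the ciphertext: PCPCPCPC
N(13)−P(15): -2≡24 → Y
I(8)−C(2): 6 → G
S(18)−P(15): 3 → D
O(14)−C(2): 12 → M
S(18)−P(15): 3 → D
T(19)−C(2): 17 → R
A(0)−P(15): -15≡11 → L
D(3)−C(2): 1 → B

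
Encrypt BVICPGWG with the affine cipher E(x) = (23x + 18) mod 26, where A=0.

B(1): 23·1+18=41≡15 → P
V(21): 23·21+18=501≡7 → H
I(8): 23·8+18=202≡20 → U
C(2): 23·2+18=64≡12 → M
P(15): 23·15+18=363≡25 → Z
G(6): 23·6+18=156≡0 → A
W(22): 23·22+18=524≡4 → E
G(6): 23·6+18=156≡0 → A

PHUMZAEA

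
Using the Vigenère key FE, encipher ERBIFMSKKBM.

JVGMKQXOPFR

Repeat the key across the message: FEFEFEFEFEF
E(4)+F(5): 9 → J
R(17)+E(4): 21 → V
B(1)+F(5): 6 → G
I(8)+E(4): 12 → M
F(5)+F(5): 10 → K
M(12)+E(4): 16 → Q
S(18)+F(5): 23 → X
K(10)+E(4): 14 → O
K(10)+F(5): 15 → P
B(1)+E(4): 5 → F
M(12)+F(5): 17 → R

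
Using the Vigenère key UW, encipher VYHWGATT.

Repeat the key across the message: UWUWUWUW
V(21)+U(20): 41≡15 → P
Y(24)+W(22): 46≡20 → U
H(7)+U(20): 27≡1 → B
W(22)+W(22): 44≡18 → S
G(6)+U(20): 26≡0 → A
A(0)+W(22): 22 → W
T(19)+U(20): 39≡13 → N
T(19)+W(22): 41≡15 → P

PUBSAWNP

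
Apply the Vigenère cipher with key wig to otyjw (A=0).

Repeat the key across the message: wigwi
o(14)+w(22): 36≡10 → k
t(19)+i(8): 27≡1 → b
y(24)+g(6): 30≡4 → e
j(9)+w(22): 31≡5 → f
w(22)+i(8): 30≡4 → e

kbefe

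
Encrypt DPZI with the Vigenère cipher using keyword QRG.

Repeat the key across the message: QRGQ
D(3)+Q(16): 19 → T
P(15)+R(17): 32≡6 → G
Z(25)+G(6): 31≡5 → F
I(8)+Q(16): 24 → Y

TGFY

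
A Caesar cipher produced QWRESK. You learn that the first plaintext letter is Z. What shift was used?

From the crib: Q(16)−Z(25)=-9≡17, so the shift is 17.

17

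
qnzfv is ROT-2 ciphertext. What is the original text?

olxdt

q(16): 16−2=14 → o
n(13): 13−2=11 → l
z(25): 25−2=23 → x
f(5): 5−2=3 → d
v(21): 21−2=19 → t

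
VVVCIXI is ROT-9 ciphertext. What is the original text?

V(21): 21−9=12 → M
V(21): 21−9=12 → M
V(21): 21−9=12 → M
C(2): 2−9=-7≡19 → T
I(8): 8−9=-1≡25 → Z
X(23): 23−9=14 → O
I(8): 8−9=-1≡25 → Z

MMMTZOZ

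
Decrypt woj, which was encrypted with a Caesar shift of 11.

ldy

w(22): 22−11=11 → l
o(14): 14−11=3 → d
j(9): 9−11=-2≡24 → y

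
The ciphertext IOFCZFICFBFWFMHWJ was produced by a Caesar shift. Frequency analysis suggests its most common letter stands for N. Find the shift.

The most frequent ciphertext letter is F (appears 5 times).
F is position 5; N is position 13.
Shift = -8≡18.

18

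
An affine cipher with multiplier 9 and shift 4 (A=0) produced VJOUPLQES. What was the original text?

The inverse of 9 mod 26 is 3, since 9·3=27≡1. Apply D(y)=3·(y−4) mod 26:
V(21): 3·(21−4)=51≡25 → Z
J(9): 3·(9−4)=15 → P
O(14): 3·(14−4)=30≡4 → E
U(20): 3·(20−4)=48≡22 → W
P(15): 3·(15−4)=33≡7 → H
L(11): 3·(11−4)=21 → V
Q(16): 3·(16−4)=36≡10 → K
E(4): 3·(4−4)=0 → A
S(18): 3·(18−4)=42≡16 → Q

ZPEWHVKAQ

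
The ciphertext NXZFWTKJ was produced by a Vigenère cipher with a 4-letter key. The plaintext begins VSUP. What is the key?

SFFQ

Subtract each crib letter from the matching ciphertext letter (mod 26):
N(13)−V(21)=-8≡18 → S
X(23)−S(18)=5 → F
Z(25)−U(20)=5 → F
F(5)−P(15)=-10≡16 → Q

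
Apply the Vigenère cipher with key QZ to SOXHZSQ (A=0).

Repeat the key across the message: QZQZQZQ
S(18)+Q(16): 34≡8 → I
O(14)+Z(25): 39≡13 → N
X(23)+Q(16): 39≡13 → N
H(7)+Z(25): 32≡6 → G
Z(25)+Q(16): 41≡15 → P
S(18)+Z(25): 43≡17 → R
Q(16)+Q(16): 32≡6 → G

INNGPRG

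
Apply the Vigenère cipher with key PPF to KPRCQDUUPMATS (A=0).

Repeat the key across the message: PPFPPFPPFPPFP
K(10)+P(15): 25 → Z
P(15)+P(15): 30≡4 → E
R(17)+F(5): 22 → W
C(2)+P(15): 17 → R
Q(16)+P(15): 31≡5 → F
D(3)+F(5): 8 → I
U(20)+P(15): 35≡9 → J
U(20)+P(15): 35≡9 → J
P(15)+F(5): 20 → U
M(12)+P(15): 27≡1 → B
A(0)+P(15): 15 → P
T(19)+F(5): 24 → Y
S(18)+P(15): 33≡7 → H

ZEWRFIJJUBPYH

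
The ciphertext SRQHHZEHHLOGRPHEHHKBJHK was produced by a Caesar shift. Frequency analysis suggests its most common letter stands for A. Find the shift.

The most frequent ciphertext letter is H (appears 8 times).
H is position 7; A is position 0.
Shift = 7.

7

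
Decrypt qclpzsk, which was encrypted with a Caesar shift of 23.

tfoscvn

q(16): 16−23=-7≡19 → t
c(2): 2−23=-21≡5 → f
l(11): 11−23=-12≡14 → o
p(15): 15−23=-8≡18 → s
z(25): 25−23=2 → c
s(18): 18−23=-5≡21 → v
k(10): 10−23=-13≡13 → n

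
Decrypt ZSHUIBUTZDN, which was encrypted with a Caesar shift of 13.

Z(25): 25−13=12 → M
S(18): 18−13=5 → F
H(7): 7−13=-6≡20 → U
U(20): 20−13=7 → H
I(8): 8−13=-5≡21 → V
B(1): 1−13=-12≡14 → O
U(20): 20−13=7 → H
T(19): 19−13=6 → G
Z(25): 25−13=12 → M
D(3): 3−13=-10≡16 → Q
N(13): 13−13=0 → A

MFUHVOHGMQA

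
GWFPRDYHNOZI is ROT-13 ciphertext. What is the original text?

TJSCEQLUABMV

G(6): 6−13=-7≡19 → T
W(22): 22−13=9 → J
F(5): 5−13=-8≡18 → S
P(15): 15−13=2 → C
R(17): 17−13=4 → E
D(3): 3−13=-10≡16 → Q
Y(24): 24−13=11 → L
H(7): 7−13=-6≡20 → U
N(13): 13−13=0 → A
O(14): 14−13=1 → B
Z(25): 25−13=12 → M
I(8): 8−13=-5≡21 → V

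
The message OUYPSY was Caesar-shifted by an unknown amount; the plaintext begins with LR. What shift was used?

From the crib: O(14)−L(11)=3, so the shift is 3.

3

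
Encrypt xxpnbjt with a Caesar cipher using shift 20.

rrjhvdn

x(23): 23+20=43≡17 → r
x(23): 23+20=43≡17 → r
p(15): 15+20=35≡9 → j
n(13): 13+20=33≡7 → h
b(1): 1+20=21 → v
j(9): 9+20=29≡3 → d
t(19): 19+20=39≡13 → n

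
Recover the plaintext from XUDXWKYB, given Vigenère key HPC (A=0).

QFBQHIRM

Repeat the key across the ciphertext: HPCHPCHP
X(23)−H(7): 16 → Q
U(20)−P(15): 5 → F
D(3)−C(2): 1 → B
X(23)−H(7): 16 → Q
W(22)−P(15): 7 → H
K(10)−C(2): 8 → I
Y(24)−H(7): 17 → R
B(1)−P(15): -14≡12 → M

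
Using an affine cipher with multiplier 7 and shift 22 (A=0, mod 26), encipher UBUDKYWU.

GDGROIUG

U(20): 7·20+22=162≡6 → G
B(1): 7·1+22=29≡3 → D
U(20): 7·20+22=162≡6 → G
D(3): 7·3+22=43≡17 → R
K(10): 7·10+22=92≡14 → O
Y(24): 7·24+22=190≡8 → I
W(22): 7·22+22=176≡20 → U
U(20): 7·20+22=162≡6 → G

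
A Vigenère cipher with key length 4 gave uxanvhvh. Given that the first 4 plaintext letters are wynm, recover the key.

Subtract each crib letter from the matching ciphertext letter (mod 26):
u(20)−w(22)=-2≡24 → y
x(23)−y(24)=-1≡25 → z
a(0)−n(13)=-13≡13 → n
n(13)−m(12)=1 → b

yznb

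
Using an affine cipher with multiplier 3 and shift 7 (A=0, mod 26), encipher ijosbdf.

i(8): 3·8+7=31≡5 → f
j(9): 3·9+7=34≡8 → i
o(14): 3·14+7=49≡23 → x
s(18): 3·18+7=61≡9 → j
b(1): 3·1+7=10 → k
d(3): 3·3+7=16 → q
f(5): 3·5+7=22 → w

fixjkqw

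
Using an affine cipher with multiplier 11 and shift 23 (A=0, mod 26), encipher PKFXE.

P(15): 11·15+23=188≡6 → G
K(10): 11·10+23=133≡3 → D
F(5): 11·5+23=78≡0 → A
X(23): 11·23+23=276≡16 → Q
E(4): 11·4+23=67≡15 → P

GDAQP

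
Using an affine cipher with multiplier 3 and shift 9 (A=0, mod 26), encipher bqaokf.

b(1): 3·1+9=12 → m
q(16): 3·16+9=57≡5 → f
a(0): 3·0+9=9 → j
o(14): 3·14+9=51≡25 → z
k(10): 3·10+9=39≡13 → n
f(5): 3·5+9=24 → y

mfjzny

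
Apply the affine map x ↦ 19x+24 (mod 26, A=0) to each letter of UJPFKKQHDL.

ONXPGGQBDZ

U(20): 19·20+24=404≡14 → O
J(9): 19·9+24=195≡13 → N
P(15): 19·15+24=309≡23 → X
F(5): 19·5+24=119≡15 → P
K(10): 19·10+24=214≡6 → G
K(10): 19·10+24=214≡6 → G
Q(16): 19·16+24=328≡16 → Q
H(7): 19·7+24=157≡1 → B
D(3): 19·3+24=81≡3 → D
L(11): 19·11+24=233≡25 → Z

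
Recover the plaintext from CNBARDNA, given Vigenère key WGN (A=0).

Repeat the key across the ciphertext: WGNWGNWG
C(2)−W(22): -20≡6 → G
N(13)−G(6): 7 → H
B(1)−N(13): -12≡14 → O
A(0)−W(22): -22≡4 → E
R(17)−G(6): 11 → L
D(3)−N(13): -10≡16 → Q
N(13)−W(22): -9≡17 → R
A(0)−G(6): -6≡20 → U

GHOELQRU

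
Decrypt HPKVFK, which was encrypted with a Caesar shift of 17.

QYTEOT

H(7): 7−17=-10≡16 → Q
P(15): 15−17=-2≡24 → Y
K(10): 10−17=-7≡19 → T
V(21): 21−17=4 → E
F(5): 5−17=-12≡14 → O
K(10): 10−17=-7≡19 → T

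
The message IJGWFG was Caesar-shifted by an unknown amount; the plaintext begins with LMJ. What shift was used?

23

From the crib: I(8)−L(11)=-3≡23, so the shift is 23.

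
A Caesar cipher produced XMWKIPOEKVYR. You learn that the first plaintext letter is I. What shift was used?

15

From the crib: X(23)−I(8)=15, so the shift is 15.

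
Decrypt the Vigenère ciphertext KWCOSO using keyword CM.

IKACQC

Repeat the key across the ciphertext: CMCMCM
K(10)−C(2): 8 → I
W(22)−M(12): 10 → K
C(2)−C(2): 0 → A
O(14)−M(12): 2 → C
S(18)−C(2): 16 → Q
O(14)−M(12): 2 → C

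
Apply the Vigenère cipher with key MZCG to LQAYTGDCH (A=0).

Repeat the key across the message: MZCGMZCGM
L(11)+M(12): 23 → X
Q(16)+Z(25): 41≡15 → P
A(0)+C(2): 2 → C
Y(24)+G(6): 30≡4 → E
T(19)+M(12): 31≡5 → F
G(6)+Z(25): 31≡5 → F
D(3)+C(2): 5 → F
C(2)+G(6): 8 → I
H(7)+M(12): 19 → T

XPCEFFFIT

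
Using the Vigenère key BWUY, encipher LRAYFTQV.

MNUWGPKT

Repeat the key across the message: BWUYBWUY
L(11)+B(1): 12 → M
R(17)+W(22): 39≡13 → N
A(0)+U(20): 20 → U
Y(24)+Y(24): 48≡22 → W
F(5)+B(1): 6 → G
T(19)+W(22): 41≡15 → P
Q(16)+U(20): 36≡10 → K
V(21)+Y(24): 45≡19 → T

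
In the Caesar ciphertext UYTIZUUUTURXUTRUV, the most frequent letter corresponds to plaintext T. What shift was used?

1

The most frequent ciphertext letter is U (appears 7 times).
U is position 20; T is position 19.
Shift = 1.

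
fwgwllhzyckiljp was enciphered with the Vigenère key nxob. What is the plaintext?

szsvyotylfwhymb

Repeat the key across the ciphertext: nxobnxobnxobnxo
f(5)−n(13): -8≡18 → s
w(22)−x(23): -1≡25 → z
g(6)−o(14): -8≡18 → s
w(22)−b(1): 21 → v
l(11)−n(13): -2≡24 → y
l(11)−x(23): -12≡14 → o
h(7)−o(14): -7≡19 → t
z(25)−b(1): 24 → y
y(24)−n(13): 11 → l
c(2)−x(23): -21≡5 → f
k(10)−o(14): -4≡22 → w
i(8)−b(1): 7 → h
l(11)−n(13): -2≡24 → y
j(9)−x(23): -14≡12 → m
p(15)−o(14): 1 → b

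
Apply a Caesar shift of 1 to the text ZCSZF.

ADTAG

Z(25): 25+1=26≡0 → A
C(2): 2+1=3 → D
S(18): 18+1=19 → T
Z(25): 25+1=26≡0 → A
F(5): 5+1=6 → G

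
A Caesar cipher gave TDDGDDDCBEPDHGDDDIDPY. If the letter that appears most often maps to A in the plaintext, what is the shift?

3

The most frequent ciphertext letter is D (appears 10 times).
D is position 3; A is position 0.
Shift = 3.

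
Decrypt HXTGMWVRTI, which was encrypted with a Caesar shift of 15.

H(7): 7−15=-8≡18 → S
X(23): 23−15=8 → I
T(19): 19−15=4 → E
G(6): 6−15=-9≡17 → R
M(12): 12−15=-3≡23 → X
W(22): 22−15=7 → H
V(21): 21−15=6 → G
R(17): 17−15=2 → C
T(19): 19−15=4 → E
I(8): 8−15=-7≡19 → T

SIERXHGCET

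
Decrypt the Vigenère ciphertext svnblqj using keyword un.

Repeat the key across the ciphertext: unununu
s(18)−u(20): -2≡24 → y
v(21)−n(13): 8 → i
n(13)−u(20): -7≡19 → t
b(1)−n(13): -12≡14 → o
l(11)−u(20): -9≡17 → r
q(16)−n(13): 3 → d
j(9)−u(20): -11≡15 → p

yitordp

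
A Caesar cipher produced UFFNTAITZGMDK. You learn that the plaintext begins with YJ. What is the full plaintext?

YJJRXEMXDKQHO

From the crib: U(20)−Y(24)=-4≡22, so the shift is 22.
Subtract 22 from each ciphertext letter:
U(20): 20−22=-2≡24 → Y
F(5): 5−22=-17≡9 → J
F(5): 5−22=-17≡9 → J
N(13): 13−22=-9≡17 → R
T(19): 19−22=-3≡23 → X
A(0): 0−22=-22≡4 → E
I(8): 8−22=-14≡12 → M
T(19): 19−22=-3≡23 → X
Z(25): 25−22=3 → D
G(6): 6−22=-16≡10 → K
M(12): 12−22=-10≡16 → Q
D(3): 3−22=-19≡7 → H
K(10): 10−22=-12≡14 → O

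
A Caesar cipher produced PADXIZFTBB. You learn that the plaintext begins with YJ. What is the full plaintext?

From the crib: P(15)−Y(24)=-9≡17, so the shift is 17.
Subtract 17 from each ciphertext letter:
P(15): 15−17=-2≡24 → Y
A(0): 0−17=-17≡9 → J
D(3): 3−17=-14≡12 → M
X(23): 23−17=6 → G
I(8): 8−17=-9≡17 → R
Z(25): 25−17=8 → I
F(5): 5−17=-12≡14 → O
T(19): 19−17=2 → C
B(1): 1−17=-16≡10 → K
B(1): 1−17=-16≡10 → K

YJMGRIOCKK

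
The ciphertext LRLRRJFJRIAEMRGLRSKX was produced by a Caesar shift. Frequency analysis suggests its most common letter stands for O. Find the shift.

The most frequent ciphertext letter is R (appears 6 times).
R is position 17; O is position 14.
Shift = 3.

3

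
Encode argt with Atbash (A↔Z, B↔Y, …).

zitg

a(0) → z(25)
r(17) → i(8)
g(6) → t(19)
t(19) → g(6)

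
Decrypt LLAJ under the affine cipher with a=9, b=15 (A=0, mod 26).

OOHI

The inverse of 9 mod 26 is 3, since 9·3=27≡1. Apply D(y)=3·(y−15) mod 26:
L(11): 3·(11−15)=-12≡14 → O
L(11): 3·(11−15)=-12≡14 → O
A(0): 3·(0−15)=-45≡7 → H
J(9): 3·(9−15)=-18≡8 → I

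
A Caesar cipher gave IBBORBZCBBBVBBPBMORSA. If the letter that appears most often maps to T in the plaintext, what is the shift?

The most frequent ciphertext letter is B (appears 9 times).
B is position 1; T is position 19.
Shift = -18≡8.

8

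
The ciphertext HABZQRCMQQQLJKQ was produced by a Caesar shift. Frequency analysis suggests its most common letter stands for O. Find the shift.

The most frequent ciphertext letter is Q (appears 5 times).
Q is position 16; O is position 14.
Shift = 2.

2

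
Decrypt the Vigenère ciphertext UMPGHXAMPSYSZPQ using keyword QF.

EHZBRSKHZNINJKA

Repeat the key across the ciphertext: QFQFQFQFQFQFQFQ
U(20)−Q(16): 4 → E
M(12)−F(5): 7 → H
P(15)−Q(16): -1≡25 → Z
G(6)−F(5): 1 → B
H(7)−Q(16): -9≡17 → R
X(23)−F(5): 18 → S
A(0)−Q(16): -16≡10 → K
M(12)−F(5): 7 → H
P(15)−Q(16): -1≡25 → Z
S(18)−F(5): 13 → N
Y(24)−Q(16): 8 → I
S(18)−F(5): 13 → N
Z(25)−Q(16): 9 → J
P(15)−F(5): 10 → K
Q(16)−Q(16): 0 → A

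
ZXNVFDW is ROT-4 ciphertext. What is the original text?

Z(25): 25−4=21 → V
X(23): 23−4=19 → T
N(13): 13−4=9 → J
V(21): 21−4=17 → R
F(5): 5−4=1 → B
D(3): 3−4=-1≡25 → Z
W(22): 22−4=18 → S

VTJRBZS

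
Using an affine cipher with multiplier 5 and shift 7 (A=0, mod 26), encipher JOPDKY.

AZEWFX

J(9): 5·9+7=52≡0 → A
O(14): 5·14+7=77≡25 → Z
P(15): 5·15+7=82≡4 → E
D(3): 5·3+7=22 → W
K(10): 5·10+7=57≡5 → F
Y(24): 5·24+7=127≡23 → X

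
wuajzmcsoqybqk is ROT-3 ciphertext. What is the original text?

w(22): 22−3=19 → t
u(20): 20−3=17 → r
a(0): 0−3=-3≡23 → x
j(9): 9−3=6 → g
z(25): 25−3=22 → w
m(12): 12−3=9 → j
c(2): 2−3=-1≡25 → z
s(18): 18−3=15 → p
o(14): 14−3=11 → l
q(16): 16−3=13 → n
y(24): 24−3=21 → v
b(1): 1−3=-2≡24 → y
q(16): 16−3=13 → n
k(10): 10−3=7 → h

trxgwjzplnvynh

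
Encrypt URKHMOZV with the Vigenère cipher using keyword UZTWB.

Repeat the key across the message: UZTWBUZT
U(20)+U(20): 40≡14 → O
R(17)+Z(25): 42≡16 → Q
K(10)+T(19): 29≡3 → D
H(7)+W(22): 29≡3 → D
M(12)+B(1): 13 → N
O(14)+U(20): 34≡8 → I
Z(25)+Z(25): 50≡24 → Y
V(21)+T(19): 40≡14 → O

OQDDNIYO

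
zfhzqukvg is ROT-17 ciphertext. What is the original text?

z(25): 25−17=8 → i
f(5): 5−17=-12≡14 → o
h(7): 7−17=-10≡16 → q
z(25): 25−17=8 → i
q(16): 16−17=-1≡25 → z
u(20): 20−17=3 → d
k(10): 10−17=-7≡19 → t
v(21): 21−17=4 → e
g(6): 6−17=-11≡15 → p

ioqizdtep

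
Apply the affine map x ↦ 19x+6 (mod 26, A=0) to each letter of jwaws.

vigik

j(9): 19·9+6=177≡21 → v
w(22): 19·22+6=424≡8 → i
a(0): 19·0+6=6 → g
w(22): 19·22+6=424≡8 → i
s(18): 19·18+6=348≡10 → k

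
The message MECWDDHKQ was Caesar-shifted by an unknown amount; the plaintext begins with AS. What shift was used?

From the crib: M(12)−A(0)=12, so the shift is 12.

12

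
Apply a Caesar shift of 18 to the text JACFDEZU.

BSUXVWRM

J(9): 9+18=27≡1 → B
A(0): 0+18=18 → S
C(2): 2+18=20 → U
F(5): 5+18=23 → X
D(3): 3+18=21 → V
E(4): 4+18=22 → W
Z(25): 25+18=43≡17 → R
U(20): 20+18=38≡12 → M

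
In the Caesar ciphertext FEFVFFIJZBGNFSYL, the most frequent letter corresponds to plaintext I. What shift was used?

The most frequent ciphertext letter is F (appears 5 times).
F is position 5; I is position 8.
Shift = -3≡23.

23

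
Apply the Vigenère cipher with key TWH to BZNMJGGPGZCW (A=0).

UVUFFNZLNSYD

Repeat the key across the message: TWHTWHTWHTWH
B(1)+T(19): 20 → U
Z(25)+W(22): 47≡21 → V
N(13)+H(7): 20 → U
M(12)+T(19): 31≡5 → F
J(9)+W(22): 31≡5 → F
G(6)+H(7): 13 → N
G(6)+T(19): 25 → Z
P(15)+W(22): 37≡11 → L
G(6)+H(7): 13 → N
Z(25)+T(19): 44≡18 → S
C(2)+W(22): 24 → Y
W(22)+H(7): 29≡3 → D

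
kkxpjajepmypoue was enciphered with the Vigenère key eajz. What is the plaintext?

gkoqfaaflmpqkuv

Repeat the key across the ciphertext: eajzeajzeajzeaj
k(10)−e(4): 6 → g
k(10)−a(0): 10 → k
x(23)−j(9): 14 → o
p(15)−z(25): -10≡16 → q
j(9)−e(4): 5 → f
a(0)−a(0): 0 → a
j(9)−j(9): 0 → a
e(4)−z(25): -21≡5 → f
p(15)−e(4): 11 → l
m(12)−a(0): 12 → m
y(24)−j(9): 15 → p
p(15)−z(25): -10≡16 → q
o(14)−e(4): 10 → k
u(20)−a(0): 20 → u
e(4)−j(9): -5≡21 → v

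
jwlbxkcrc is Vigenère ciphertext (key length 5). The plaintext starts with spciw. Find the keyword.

Subtract each crib letter from the matching ciphertext letter (mod 26):
j(9)−s(18)=-9≡17 → r
w(22)−p(15)=7 → h
l(11)−c(2)=9 → j
b(1)−i(8)=-7≡19 → t
x(23)−w(22)=1 → b

rhjtb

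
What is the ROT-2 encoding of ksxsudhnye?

muzuwfjpag

k(10): 10+2=12 → m
s(18): 18+2=20 → u
x(23): 23+2=25 → z
s(18): 18+2=20 → u
u(20): 20+2=22 → w
d(3): 3+2=5 → f
h(7): 7+2=9 → j
n(13): 13+2=15 → p
y(24): 24+2=26≡0 → a
e(4): 4+2=6 → g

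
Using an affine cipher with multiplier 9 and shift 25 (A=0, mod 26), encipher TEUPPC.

OJXEER

T(19): 9·19+25=196≡14 → O
E(4): 9·4+25=61≡9 → J
U(20): 9·20+25=205≡23 → X
P(15): 9·15+25=160≡4 → E
P(15): 9·15+25=160≡4 → E
C(2): 9·2+25=43≡17 → R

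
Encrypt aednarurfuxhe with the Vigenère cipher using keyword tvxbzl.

Repeat the key across the message: tvxbzltvxbzlt
a(0)+t(19): 19 → t
e(4)+v(21): 25 → z
d(3)+x(23): 26≡0 → a
n(13)+b(1): 14 → o
a(0)+z(25): 25 → z
r(17)+l(11): 28≡2 → c
u(20)+t(19): 39≡13 → n
r(17)+v(21): 38≡12 → m
f(5)+x(23): 28≡2 → c
u(20)+b(1): 21 → v
x(23)+z(25): 48≡22 → w
h(7)+l(11): 18 → s
e(4)+t(19): 23 → x

tzaozcnmcvwsx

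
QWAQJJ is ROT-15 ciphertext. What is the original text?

Q(16): 16−15=1 → B
W(22): 22−15=7 → H
A(0): 0−15=-15≡11 → L
Q(16): 16−15=1 → B
J(9): 9−15=-6≡20 → U
J(9): 9−15=-6≡20 → U

BHLBUU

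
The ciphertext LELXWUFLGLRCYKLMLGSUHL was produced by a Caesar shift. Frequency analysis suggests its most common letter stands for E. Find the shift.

7

The most frequent ciphertext letter is L (appears 7 times).
L is position 11; E is position 4.
Shift = 7.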